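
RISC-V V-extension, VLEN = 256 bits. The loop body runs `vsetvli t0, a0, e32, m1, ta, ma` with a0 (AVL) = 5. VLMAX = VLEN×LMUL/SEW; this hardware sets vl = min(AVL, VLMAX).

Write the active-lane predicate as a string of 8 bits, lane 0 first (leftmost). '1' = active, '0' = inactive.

lanes per group: 256·1/32 = 8
vl = min(AVL, VLMAX) = min(5, 8) = 5
bits (lane 0 leftmost): 11111000

predicate = 11111000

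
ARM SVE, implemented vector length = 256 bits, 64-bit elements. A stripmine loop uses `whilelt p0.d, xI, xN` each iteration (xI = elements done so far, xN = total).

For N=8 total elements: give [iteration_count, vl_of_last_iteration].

[iterations, last_vl] = [2, 4]

256-bit reg / 64-bit elem → 4 lanes
iterations = ceil(8/4) = 2; final-pass vl = 4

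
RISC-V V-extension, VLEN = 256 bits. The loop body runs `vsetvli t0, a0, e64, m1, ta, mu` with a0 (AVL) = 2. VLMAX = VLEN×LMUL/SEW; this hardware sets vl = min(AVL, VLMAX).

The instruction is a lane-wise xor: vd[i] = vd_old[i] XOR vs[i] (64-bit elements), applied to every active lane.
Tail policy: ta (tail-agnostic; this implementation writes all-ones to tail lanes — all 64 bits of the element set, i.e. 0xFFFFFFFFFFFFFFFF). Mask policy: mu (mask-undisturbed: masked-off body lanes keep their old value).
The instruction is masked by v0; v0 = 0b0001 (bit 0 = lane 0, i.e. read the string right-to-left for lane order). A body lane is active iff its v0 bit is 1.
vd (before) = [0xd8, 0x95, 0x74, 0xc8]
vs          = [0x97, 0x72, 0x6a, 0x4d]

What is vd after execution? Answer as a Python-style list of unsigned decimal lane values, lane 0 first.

vd = [79, 149, 18446744073709551615, 18446744073709551615]

VLMAX = (256 × 1) / 64 = 4 lanes
vl = min(AVL, VLMAX) = min(2, 4) = 2
vd[0] xor(0xd8,0x97) -> 0x4f
vd[1] mask-off/keep -> 0x95
vd[2] tail/ones -> 0xffffffffffffffff
vd[3] tail/ones -> 0xffffffffffffffff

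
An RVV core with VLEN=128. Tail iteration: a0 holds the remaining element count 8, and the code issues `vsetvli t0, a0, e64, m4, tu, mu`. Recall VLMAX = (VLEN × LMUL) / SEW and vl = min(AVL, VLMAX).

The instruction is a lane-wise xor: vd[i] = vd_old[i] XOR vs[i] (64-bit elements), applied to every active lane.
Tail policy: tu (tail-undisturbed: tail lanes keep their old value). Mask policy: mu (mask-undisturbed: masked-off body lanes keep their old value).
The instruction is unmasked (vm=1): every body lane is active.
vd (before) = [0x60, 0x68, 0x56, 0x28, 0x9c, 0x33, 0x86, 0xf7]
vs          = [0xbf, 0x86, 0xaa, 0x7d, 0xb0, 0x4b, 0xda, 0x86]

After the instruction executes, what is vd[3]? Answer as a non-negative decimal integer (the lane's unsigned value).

VLMAX = VLEN×LMUL/SEW = 128×4/64 = 8
vl = min(AVL, VLMAX) = min(8, 8) = 8
  i=0: xor(0x60,0xbf) → 223
  i=1: xor(0x68,0x86) → 238
  i=2: xor(0x56,0xaa) → 252
  i=3: xor(0x28,0x7d) → 85
  i=4: xor(0x9c,0xb0) → 44
  i=5: xor(0x33,0x4b) → 120
  i=6: xor(0x86,0xda) → 92
  i=7: xor(0xf7,0x86) → 113

vd[3] = 85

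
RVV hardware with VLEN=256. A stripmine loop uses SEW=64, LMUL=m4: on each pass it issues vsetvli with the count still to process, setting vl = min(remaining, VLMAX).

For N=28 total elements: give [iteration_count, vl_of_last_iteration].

[iterations, last_vl] = [2, 12]

VLMAX = VLEN×LMUL/SEW = 256×4/64 = 16
N=28: ⌈28/16⌉ = 2 iters; last vl = 28 − 1×16 = 12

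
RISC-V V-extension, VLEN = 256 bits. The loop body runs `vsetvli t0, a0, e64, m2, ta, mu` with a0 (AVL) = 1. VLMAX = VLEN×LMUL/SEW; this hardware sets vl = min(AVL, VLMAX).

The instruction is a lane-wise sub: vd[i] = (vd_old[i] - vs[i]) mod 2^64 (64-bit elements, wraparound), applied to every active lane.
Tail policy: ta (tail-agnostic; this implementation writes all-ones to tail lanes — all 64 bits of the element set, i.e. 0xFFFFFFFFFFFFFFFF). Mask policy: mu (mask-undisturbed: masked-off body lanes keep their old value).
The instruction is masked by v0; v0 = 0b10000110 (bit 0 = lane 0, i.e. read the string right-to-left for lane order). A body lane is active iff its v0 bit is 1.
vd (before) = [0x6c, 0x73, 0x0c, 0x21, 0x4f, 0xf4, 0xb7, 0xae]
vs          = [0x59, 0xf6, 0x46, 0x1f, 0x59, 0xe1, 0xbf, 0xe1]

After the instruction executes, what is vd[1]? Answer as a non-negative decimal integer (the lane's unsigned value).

vd[1] = 18446744073709551615

VLMAX = VLEN×LMUL/SEW = 256×2/64 = 8
AVL=1 ≤ VLMAX=8, so vl = 1
  i=0: mask-off/keep → 108
  i=1: tail/ones → 18446744073709551615
  i=2: tail/ones → 18446744073709551615
  i=3: tail/ones → 18446744073709551615
  i=4: tail/ones → 18446744073709551615
  i=5: tail/ones → 18446744073709551615
  i=6: tail/ones → 18446744073709551615
  i=7: tail/ones → 18446744073709551615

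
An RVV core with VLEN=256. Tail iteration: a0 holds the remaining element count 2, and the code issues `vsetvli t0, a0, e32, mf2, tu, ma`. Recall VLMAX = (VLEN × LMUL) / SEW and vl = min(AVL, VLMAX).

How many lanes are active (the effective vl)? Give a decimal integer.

vl = 2

VLMAX = VLEN×LMUL/SEW = 256×1/2/32 = 4
vl = min(AVL, VLMAX) = min(2, 4) = 2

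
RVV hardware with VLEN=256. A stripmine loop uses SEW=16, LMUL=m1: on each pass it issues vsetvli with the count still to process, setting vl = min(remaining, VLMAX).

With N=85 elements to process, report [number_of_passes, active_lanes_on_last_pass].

VLMAX = VLEN×LMUL/SEW = 256×1/16 = 16
iterations = ceil(85/16) = 6; final-pass vl = 5

[iterations, last_vl] = [6, 5]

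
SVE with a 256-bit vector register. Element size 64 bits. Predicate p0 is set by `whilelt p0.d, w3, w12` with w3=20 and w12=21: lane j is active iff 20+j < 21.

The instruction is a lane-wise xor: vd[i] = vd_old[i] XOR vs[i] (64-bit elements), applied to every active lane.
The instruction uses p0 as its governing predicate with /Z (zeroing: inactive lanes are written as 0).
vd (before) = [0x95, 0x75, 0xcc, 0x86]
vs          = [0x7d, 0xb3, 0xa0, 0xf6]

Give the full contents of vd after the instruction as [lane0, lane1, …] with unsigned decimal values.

256-bit reg / 64-bit elem → 4 lanes
active while 20+j < 21, i.e. j ∈ [0,1) capped at 4 ⇒ 1
  i=0: xor(0x95,0x7d) → 232
  i=1: tail/zero → 0
  i=2: tail/zero → 0
  i=3: tail/zero → 0

vd = [232, 0, 0, 0]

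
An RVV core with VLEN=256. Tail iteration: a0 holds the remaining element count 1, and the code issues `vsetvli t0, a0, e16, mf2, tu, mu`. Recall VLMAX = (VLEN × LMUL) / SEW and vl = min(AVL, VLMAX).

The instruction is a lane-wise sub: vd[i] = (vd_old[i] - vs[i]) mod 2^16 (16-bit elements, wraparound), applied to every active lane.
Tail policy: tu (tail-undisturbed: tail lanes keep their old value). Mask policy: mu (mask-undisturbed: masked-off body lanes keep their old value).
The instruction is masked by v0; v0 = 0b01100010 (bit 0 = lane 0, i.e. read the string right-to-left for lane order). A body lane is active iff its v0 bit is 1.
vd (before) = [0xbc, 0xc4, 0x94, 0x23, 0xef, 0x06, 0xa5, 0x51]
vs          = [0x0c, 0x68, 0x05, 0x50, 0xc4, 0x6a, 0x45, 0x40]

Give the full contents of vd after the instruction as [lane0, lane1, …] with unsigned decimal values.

VLMAX = (256 × 1/2) / 16 = 8 lanes
vl = min(AVL, VLMAX) = min(1, 8) = 1
  i=0: mask-off/keep → 188
  i=1: tail/keep → 196
  i=2: tail/keep → 148
  i=3: tail/keep → 35
  i=4: tail/keep → 239
  i=5: tail/keep → 6
  i=6: tail/keep → 165
  i=7: tail/keep → 81

vd = [188, 196, 148, 35, 239, 6, 165, 81]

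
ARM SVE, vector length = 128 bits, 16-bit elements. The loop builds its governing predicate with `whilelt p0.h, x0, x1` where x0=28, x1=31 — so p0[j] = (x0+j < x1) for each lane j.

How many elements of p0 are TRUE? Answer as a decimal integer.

vl = 3

lane count: 128 div 16 = 8
whilelt: lane j active iff 28+j < 31 → j < 3 → 3 active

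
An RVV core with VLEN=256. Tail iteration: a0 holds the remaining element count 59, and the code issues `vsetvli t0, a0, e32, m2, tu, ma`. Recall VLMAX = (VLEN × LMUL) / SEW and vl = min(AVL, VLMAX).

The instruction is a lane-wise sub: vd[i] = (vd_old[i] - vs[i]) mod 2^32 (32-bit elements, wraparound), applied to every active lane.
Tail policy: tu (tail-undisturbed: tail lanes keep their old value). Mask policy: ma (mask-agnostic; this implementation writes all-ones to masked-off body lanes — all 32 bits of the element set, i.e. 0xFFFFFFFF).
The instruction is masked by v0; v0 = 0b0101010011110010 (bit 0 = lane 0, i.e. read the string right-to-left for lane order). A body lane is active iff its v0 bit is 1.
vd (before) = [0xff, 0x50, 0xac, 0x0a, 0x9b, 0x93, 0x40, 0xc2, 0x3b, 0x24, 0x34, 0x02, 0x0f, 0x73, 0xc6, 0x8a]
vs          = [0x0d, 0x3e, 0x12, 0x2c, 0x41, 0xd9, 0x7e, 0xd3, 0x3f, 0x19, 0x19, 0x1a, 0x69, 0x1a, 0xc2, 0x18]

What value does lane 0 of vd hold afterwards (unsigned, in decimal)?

vd[0] = 4294967295

VLMAX = VLEN×LMUL/SEW = 256×2/32 = 16
vl ← min(59, 16) = 16
vd[0] mask-off/ones -> 0xffffffff
vd[1] sub(0x50,0x3e) -> 0x12
vd[2] mask-off/ones -> 0xffffffff
vd[3] mask-off/ones -> 0xffffffff
vd[4] sub(0x9b,0x41) -> 0x5a
vd[5] sub(0x93,0xd9) -> 0xffffffba
vd[6] sub(0x40,0x7e) -> 0xffffffc2
vd[7] sub(0xc2,0xd3) -> 0xffffffef
vd[8] mask-off/ones -> 0xffffffff
vd[9] mask-off/ones -> 0xffffffff
vd[10] sub(0x34,0x19) -> 0x1b
vd[11] mask-off/ones -> 0xffffffff
vd[12] sub(0x0f,0x69) -> 0xffffffa6
vd[13] mask-off/ones -> 0xffffffff
vd[14] sub(0xc6,0xc2) -> 0x04
vd[15] mask-off/ones -> 0xffffffff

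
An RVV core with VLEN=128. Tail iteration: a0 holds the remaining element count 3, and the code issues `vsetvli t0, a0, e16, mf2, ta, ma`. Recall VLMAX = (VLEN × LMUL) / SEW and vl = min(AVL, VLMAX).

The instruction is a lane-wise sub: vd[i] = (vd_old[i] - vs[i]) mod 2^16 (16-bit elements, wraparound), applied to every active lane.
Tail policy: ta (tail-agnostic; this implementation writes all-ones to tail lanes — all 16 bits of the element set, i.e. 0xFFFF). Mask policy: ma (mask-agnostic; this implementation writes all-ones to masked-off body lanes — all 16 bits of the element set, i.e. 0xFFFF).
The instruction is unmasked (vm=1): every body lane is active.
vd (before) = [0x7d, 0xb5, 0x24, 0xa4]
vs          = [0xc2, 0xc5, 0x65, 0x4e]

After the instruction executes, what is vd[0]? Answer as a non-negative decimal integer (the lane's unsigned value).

VLMAX = (128 × 1/2) / 16 = 4 lanes
AVL=3 ≤ VLMAX=4, so vl = 3
lane  0: sub(0x7d,0xc2) ⇒ 0xffbb
lane  1: sub(0xb5,0xc5) ⇒ 0xfff0
lane  2: sub(0x24,0x65) ⇒ 0xffbf
lane  3: tail/ones ⇒ 0xffff

vd[0] = 65467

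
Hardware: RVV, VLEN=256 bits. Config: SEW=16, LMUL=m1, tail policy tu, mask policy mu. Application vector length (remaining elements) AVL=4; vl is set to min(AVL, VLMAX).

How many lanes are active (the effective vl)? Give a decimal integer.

vl = 4

VLMAX = (256 × 1) / 16 = 16 lanes
AVL=4 ≤ VLMAX=16, so vl = 4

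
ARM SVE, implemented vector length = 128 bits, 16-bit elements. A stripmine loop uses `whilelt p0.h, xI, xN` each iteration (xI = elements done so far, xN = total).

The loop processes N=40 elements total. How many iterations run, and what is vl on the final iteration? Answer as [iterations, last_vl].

128-bit reg / 16-bit elem → 8 lanes
40 elements at 8/iter → 5 passes, remainder 8 on the last

[iterations, last_vl] = [5, 8]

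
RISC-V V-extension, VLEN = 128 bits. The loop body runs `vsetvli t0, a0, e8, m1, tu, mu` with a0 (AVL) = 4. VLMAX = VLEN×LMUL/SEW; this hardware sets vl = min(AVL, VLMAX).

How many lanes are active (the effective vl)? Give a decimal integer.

lanes per group: 128·1/8 = 16
vl = min(AVL, VLMAX) = min(4, 16) = 4

vl = 4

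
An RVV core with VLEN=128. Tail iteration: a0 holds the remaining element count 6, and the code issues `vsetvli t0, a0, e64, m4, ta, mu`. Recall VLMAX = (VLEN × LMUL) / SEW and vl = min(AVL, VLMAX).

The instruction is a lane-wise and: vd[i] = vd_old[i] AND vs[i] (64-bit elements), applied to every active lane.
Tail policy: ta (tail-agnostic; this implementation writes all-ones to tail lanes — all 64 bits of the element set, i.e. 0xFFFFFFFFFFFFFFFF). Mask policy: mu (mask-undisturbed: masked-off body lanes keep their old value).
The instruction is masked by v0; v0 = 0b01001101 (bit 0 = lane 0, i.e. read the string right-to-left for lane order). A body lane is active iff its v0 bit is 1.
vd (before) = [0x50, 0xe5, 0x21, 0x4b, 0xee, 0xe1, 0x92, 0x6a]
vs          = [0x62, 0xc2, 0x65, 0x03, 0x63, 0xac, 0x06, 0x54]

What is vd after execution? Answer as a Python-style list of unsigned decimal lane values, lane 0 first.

VLMAX = (128 × 4) / 64 = 8 lanes
AVL=6 ≤ VLMAX=8, so vl = 6
lane  0: and(0x50,0x62) ⇒ 0x40
lane  1: mask-off/keep ⇒ 0xe5
lane  2: and(0x21,0x65) ⇒ 0x21
lane  3: and(0x4b,0x03) ⇒ 0x03
lane  4: mask-off/keep ⇒ 0xee
lane  5: mask-off/keep ⇒ 0xe1
lane  6: tail/ones ⇒ 0xffffffffffffffff
lane  7: tail/ones ⇒ 0xffffffffffffffff

vd = [64, 229, 33, 3, 238, 225, 18446744073709551615, 18446744073709551615]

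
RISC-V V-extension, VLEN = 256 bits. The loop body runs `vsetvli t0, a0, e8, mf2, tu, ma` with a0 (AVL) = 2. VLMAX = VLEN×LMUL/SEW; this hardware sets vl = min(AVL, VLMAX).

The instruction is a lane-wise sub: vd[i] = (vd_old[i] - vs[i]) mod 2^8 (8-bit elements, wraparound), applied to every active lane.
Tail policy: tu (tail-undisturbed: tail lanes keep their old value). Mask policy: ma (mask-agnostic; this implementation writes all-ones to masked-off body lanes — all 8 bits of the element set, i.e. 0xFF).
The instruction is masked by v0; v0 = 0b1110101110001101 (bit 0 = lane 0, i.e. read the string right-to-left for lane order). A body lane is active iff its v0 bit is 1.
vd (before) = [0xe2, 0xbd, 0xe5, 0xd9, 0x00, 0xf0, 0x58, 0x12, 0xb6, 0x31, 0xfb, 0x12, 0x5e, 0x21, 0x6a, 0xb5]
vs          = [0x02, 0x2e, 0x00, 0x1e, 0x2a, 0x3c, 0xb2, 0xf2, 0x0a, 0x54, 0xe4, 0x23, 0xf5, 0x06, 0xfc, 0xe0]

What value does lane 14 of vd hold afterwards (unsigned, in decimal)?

vd[14] = 106

VLMAX = (256 × 1/2) / 8 = 16 lanes
vl = min(AVL, VLMAX) = min(2, 16) = 2
vd[0] sub(0xe2,0x02) -> 0xe0
vd[1] mask-off/ones -> 0xff
vd[2] tail/keep -> 0xe5
vd[3] tail/keep -> 0xd9
vd[4] tail/keep -> 0x00
vd[5] tail/keep -> 0xf0
vd[6] tail/keep -> 0x58
vd[7] tail/keep -> 0x12
vd[8] tail/keep -> 0xb6
vd[9] tail/keep -> 0x31
vd[10] tail/keep -> 0xfb
vd[11] tail/keep -> 0x12
vd[12] tail/keep -> 0x5e
vd[13] tail/keep -> 0x21
vd[14] tail/keep -> 0x6a
vd[15] tail/keep -> 0xb5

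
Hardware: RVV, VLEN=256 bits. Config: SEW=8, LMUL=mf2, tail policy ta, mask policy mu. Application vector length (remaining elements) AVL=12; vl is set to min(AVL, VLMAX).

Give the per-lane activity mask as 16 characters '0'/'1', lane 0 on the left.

predicate = 1111111111110000

lanes per group: 256·1/2/8 = 16
AVL=12 ≤ VLMAX=16, so vl = 12
bits (lane 0 leftmost): 1111111111110000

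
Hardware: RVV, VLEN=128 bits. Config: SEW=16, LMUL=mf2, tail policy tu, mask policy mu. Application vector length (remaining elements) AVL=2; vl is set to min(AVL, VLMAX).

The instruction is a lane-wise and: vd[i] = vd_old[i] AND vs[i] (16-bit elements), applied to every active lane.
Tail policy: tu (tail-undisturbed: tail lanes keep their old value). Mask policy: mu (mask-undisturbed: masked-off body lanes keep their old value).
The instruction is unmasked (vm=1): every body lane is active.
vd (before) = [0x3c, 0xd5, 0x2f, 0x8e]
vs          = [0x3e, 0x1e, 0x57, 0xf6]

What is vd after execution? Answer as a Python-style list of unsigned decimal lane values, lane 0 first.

VLMAX = VLEN×LMUL/SEW = 128×1/2/16 = 4
vl ← min(2, 4) = 2
lane  0: and(0x3c,0x3e) ⇒ 0x3c
lane  1: and(0xd5,0x1e) ⇒ 0x14
lane  2: tail/keep ⇒ 0x2f
lane  3: tail/keep ⇒ 0x8e

vd = [60, 20, 47, 142]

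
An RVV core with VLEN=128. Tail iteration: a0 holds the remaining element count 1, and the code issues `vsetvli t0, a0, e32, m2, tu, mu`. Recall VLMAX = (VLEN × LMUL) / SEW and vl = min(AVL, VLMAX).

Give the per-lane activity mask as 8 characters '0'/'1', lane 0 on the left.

predicate = 10000000

VLMAX = VLEN×LMUL/SEW = 128×2/32 = 8
vl ← min(1, 8) = 1
bits (lane 0 leftmost): 10000000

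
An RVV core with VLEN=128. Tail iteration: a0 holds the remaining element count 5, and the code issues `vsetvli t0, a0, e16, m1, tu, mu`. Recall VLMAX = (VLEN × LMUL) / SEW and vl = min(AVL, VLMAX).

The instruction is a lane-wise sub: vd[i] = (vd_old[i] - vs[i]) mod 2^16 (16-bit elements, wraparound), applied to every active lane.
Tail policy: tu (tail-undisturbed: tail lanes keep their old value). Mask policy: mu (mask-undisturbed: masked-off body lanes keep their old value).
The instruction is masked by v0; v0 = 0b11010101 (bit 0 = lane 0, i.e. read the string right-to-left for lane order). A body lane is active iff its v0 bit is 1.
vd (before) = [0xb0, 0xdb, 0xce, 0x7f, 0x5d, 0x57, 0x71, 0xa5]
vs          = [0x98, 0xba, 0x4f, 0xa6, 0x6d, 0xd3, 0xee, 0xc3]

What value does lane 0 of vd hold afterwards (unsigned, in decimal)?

vd[0] = 24

lanes per group: 128·1/16 = 8
AVL=5 ≤ VLMAX=8, so vl = 5
vd[0] sub(0xb0,0x98) -> 0x18
vd[1] mask-off/keep -> 0xdb
vd[2] sub(0xce,0x4f) -> 0x7f
vd[3] mask-off/keep -> 0x7f
vd[4] sub(0x5d,0x6d) -> 0xfff0
vd[5] tail/keep -> 0x57
vd[6] tail/keep -> 0x71
vd[7] tail/keep -> 0xa5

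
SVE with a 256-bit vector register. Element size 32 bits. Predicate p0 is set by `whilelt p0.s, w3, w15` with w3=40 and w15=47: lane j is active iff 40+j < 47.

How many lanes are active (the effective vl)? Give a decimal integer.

vl = 7

lane count: 256 div 32 = 8
p0[j] = (40+j < 47); true for j=0..6 → 7 lanes set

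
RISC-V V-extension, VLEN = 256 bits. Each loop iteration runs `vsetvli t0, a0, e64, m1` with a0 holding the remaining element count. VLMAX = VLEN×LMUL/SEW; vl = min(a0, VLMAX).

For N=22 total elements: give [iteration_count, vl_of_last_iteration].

VLMAX = VLEN×LMUL/SEW = 256×1/64 = 4
iterations = ceil(22/4) = 6; final-pass vl = 2

[iterations, last_vl] = [6, 2]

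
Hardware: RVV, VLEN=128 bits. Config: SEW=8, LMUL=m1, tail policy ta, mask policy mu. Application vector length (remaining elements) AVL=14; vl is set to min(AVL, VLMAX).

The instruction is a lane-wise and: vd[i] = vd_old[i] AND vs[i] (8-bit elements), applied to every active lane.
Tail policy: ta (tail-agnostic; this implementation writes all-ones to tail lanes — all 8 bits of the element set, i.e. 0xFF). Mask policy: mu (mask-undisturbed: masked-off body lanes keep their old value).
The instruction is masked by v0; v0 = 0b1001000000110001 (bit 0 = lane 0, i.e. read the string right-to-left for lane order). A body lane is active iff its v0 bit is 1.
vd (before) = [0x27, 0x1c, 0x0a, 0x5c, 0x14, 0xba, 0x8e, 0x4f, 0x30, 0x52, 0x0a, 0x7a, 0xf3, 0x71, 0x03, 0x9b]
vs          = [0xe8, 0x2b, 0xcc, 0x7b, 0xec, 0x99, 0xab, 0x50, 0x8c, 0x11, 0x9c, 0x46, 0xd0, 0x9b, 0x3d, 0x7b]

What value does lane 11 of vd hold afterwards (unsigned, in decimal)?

vd[11] = 122

VLMAX = VLEN×LMUL/SEW = 128×1/8 = 16
vl ← min(14, 16) = 14
[0] and(0x27,0xe8) = 0x20
[1] mask-off/keep = 0x1c
[2] mask-off/keep = 0x0a
[3] mask-off/keep = 0x5c
[4] and(0x14,0xec) = 0x04
[5] and(0xba,0x99) = 0x98
[6] mask-off/keep = 0x8e
[7] mask-off/keep = 0x4f
[8] mask-off/keep = 0x30
[9] mask-off/keep = 0x52
[10] mask-off/keep = 0x0a
[11] mask-off/keep = 0x7a
[12] and(0xf3,0xd0) = 0xd0
[13] mask-off/keep = 0x71
[14] tail/ones = 0xff
[15] tail/ones = 0xff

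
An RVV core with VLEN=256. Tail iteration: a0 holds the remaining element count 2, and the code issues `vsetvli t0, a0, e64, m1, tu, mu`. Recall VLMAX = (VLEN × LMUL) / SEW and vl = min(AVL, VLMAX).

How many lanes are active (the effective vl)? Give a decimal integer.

VLMAX = (256 × 1) / 64 = 4 lanes
vl ← min(2, 4) = 2

vl = 2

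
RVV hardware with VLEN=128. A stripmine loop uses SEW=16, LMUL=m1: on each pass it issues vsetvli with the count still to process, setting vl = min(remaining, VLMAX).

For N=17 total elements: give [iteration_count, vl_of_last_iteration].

[iterations, last_vl] = [3, 1]

VLMAX = (128 × 1) / 16 = 8 lanes
17 elements at 8/iter → 3 passes, remainder 1 on the last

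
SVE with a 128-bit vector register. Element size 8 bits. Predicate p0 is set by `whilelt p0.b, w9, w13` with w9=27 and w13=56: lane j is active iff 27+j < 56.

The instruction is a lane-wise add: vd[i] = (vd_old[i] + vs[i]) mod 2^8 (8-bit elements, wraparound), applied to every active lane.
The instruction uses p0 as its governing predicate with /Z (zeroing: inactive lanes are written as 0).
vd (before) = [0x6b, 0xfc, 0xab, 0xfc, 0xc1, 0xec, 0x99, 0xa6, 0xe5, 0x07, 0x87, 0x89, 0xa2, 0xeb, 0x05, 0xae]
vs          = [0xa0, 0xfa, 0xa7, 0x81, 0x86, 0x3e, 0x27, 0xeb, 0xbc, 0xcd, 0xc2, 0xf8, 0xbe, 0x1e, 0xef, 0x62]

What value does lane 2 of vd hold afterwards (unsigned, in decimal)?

register lanes = 128/8 = 16
active while 27+j < 56, i.e. j ∈ [0,29) capped at 16 ⇒ 16
  i=0: add(0x6b,0xa0) → 11
  i=1: add(0xfc,0xfa) → 246
  i=2: add(0xab,0xa7) → 82
  i=3: add(0xfc,0x81) → 125
  i=4: add(0xc1,0x86) → 71
  i=5: add(0xec,0x3e) → 42
  i=6: add(0x99,0x27) → 192
  i=7: add(0xa6,0xeb) → 145
  i=8: add(0xe5,0xbc) → 161
  i=9: add(0x07,0xcd) → 212
  i=10: add(0x87,0xc2) → 73
  i=11: add(0x89,0xf8) → 129
  i=12: add(0xa2,0xbe) → 96
  i=13: add(0xeb,0x1e) → 9
  i=14: add(0x05,0xef) → 244
  i=15: add(0xae,0x62) → 16

vd[2] = 82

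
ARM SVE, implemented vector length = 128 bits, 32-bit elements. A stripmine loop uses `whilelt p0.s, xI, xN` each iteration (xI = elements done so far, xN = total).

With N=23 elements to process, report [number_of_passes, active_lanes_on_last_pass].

[iterations, last_vl] = [6, 3]

128-bit reg / 32-bit elem → 4 lanes
N=23: ⌈23/4⌉ = 6 iters; last vl = 23 − 5×4 = 3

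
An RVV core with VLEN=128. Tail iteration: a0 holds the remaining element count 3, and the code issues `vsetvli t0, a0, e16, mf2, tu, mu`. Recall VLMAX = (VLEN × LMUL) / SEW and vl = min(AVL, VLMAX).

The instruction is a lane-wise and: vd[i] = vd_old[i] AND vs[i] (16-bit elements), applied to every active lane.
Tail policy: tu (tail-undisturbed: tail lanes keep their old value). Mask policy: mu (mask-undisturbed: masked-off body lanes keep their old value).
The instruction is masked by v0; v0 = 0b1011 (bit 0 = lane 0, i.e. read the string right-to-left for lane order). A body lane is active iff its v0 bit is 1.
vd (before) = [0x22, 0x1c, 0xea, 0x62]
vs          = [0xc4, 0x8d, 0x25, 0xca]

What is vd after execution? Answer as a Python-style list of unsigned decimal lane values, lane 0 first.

vd = [0, 12, 234, 98]

lanes per group: 128·1/2/16 = 4
vl ← min(3, 4) = 3
vd[0] and(0x22,0xc4) -> 0x00
vd[1] and(0x1c,0x8d) -> 0x0c
vd[2] mask-off/keep -> 0xea
vd[3] tail/keep -> 0x62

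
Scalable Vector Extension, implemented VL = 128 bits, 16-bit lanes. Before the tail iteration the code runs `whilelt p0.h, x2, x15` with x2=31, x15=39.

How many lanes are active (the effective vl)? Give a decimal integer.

vl = 8

lane count: 128 div 16 = 8
whilelt: lane j active iff 31+j < 39 → j < 8 → 8 active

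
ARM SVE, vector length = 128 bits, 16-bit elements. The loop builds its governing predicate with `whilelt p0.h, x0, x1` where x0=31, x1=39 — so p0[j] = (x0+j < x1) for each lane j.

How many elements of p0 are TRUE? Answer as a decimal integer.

lane count: 128 div 16 = 8
active while 31+j < 39, i.e. j ∈ [0,8) capped at 8 ⇒ 8

vl = 8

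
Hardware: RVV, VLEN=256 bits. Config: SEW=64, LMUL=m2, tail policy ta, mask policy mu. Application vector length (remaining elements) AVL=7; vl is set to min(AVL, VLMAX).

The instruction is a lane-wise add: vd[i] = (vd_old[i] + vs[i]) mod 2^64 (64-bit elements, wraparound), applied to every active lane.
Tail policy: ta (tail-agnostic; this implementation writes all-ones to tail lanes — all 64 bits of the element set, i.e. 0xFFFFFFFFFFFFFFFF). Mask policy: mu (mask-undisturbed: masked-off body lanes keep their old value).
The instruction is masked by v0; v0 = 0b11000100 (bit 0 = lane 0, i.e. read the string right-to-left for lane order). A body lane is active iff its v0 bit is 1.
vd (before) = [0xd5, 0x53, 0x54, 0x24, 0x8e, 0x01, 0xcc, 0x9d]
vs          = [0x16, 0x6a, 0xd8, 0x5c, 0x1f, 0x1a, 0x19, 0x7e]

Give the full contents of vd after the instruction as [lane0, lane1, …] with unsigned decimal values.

lanes per group: 256·2/64 = 8
vl ← min(7, 8) = 7
lane  0: mask-off/keep ⇒ 0xd5
lane  1: mask-off/keep ⇒ 0x53
lane  2: add(0x54,0xd8) ⇒ 0x12c
lane  3: mask-off/keep ⇒ 0x24
lane  4: mask-off/keep ⇒ 0x8e
lane  5: mask-off/keep ⇒ 0x01
lane  6: add(0xcc,0x19) ⇒ 0xe5
lane  7: tail/ones ⇒ 0xffffffffffffffff

vd = [213, 83, 300, 36, 142, 1, 229, 18446744073709551615]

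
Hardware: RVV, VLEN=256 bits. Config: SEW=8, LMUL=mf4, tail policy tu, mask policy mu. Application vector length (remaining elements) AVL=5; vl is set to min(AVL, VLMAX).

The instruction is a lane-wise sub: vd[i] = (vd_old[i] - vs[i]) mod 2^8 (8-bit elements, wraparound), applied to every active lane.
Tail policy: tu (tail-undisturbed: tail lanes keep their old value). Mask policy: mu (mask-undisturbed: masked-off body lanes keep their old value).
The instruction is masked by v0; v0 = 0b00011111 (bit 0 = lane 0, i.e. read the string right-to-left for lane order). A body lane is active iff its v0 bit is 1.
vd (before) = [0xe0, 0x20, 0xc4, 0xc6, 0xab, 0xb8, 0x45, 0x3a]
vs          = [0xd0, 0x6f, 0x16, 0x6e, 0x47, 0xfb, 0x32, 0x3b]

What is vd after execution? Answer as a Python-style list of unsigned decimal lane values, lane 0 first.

vd = [16, 177, 174, 88, 100, 184, 69, 58]

lanes per group: 256·1/4/8 = 8
vl ← min(5, 8) = 5
vd[0] sub(0xe0,0xd0) -> 0x10
vd[1] sub(0x20,0x6f) -> 0xb1
vd[2] sub(0xc4,0x16) -> 0xae
vd[3] sub(0xc6,0x6e) -> 0x58
vd[4] sub(0xab,0x47) -> 0x64
vd[5] tail/keep -> 0xb8
vd[6] tail/keep -> 0x45
vd[7] tail/keep -> 0x3a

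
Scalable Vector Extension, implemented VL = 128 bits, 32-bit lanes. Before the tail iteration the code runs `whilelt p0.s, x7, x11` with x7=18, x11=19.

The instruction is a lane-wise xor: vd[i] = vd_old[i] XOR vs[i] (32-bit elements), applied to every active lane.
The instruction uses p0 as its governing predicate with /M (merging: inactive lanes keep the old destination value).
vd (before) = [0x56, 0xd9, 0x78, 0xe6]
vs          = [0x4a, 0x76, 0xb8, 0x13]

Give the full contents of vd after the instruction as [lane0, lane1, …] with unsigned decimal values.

vd = [28, 217, 120, 230]

128-bit reg / 32-bit elem → 4 lanes
whilelt: lane j active iff 18+j < 19 → j < 1 → 1 active
lane  0: xor(0x56,0x4a) ⇒ 0x1c
lane  1: tail/keep ⇒ 0xd9
lane  2: tail/keep ⇒ 0x78
lane  3: tail/keep ⇒ 0xe6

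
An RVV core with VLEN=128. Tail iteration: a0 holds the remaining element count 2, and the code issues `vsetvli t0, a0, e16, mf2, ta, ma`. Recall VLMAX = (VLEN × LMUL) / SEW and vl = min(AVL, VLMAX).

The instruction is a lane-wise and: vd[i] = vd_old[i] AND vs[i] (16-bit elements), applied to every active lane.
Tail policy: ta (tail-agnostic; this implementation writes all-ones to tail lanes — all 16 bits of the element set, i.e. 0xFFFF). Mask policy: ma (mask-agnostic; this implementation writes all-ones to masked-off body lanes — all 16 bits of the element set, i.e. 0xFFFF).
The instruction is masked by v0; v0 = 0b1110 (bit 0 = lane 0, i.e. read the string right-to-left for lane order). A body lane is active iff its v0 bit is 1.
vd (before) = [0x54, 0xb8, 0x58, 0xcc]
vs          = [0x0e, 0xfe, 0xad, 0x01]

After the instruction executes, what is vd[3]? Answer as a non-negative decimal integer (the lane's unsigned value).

VLMAX = VLEN×LMUL/SEW = 128×1/2/16 = 4
AVL=2 ≤ VLMAX=4, so vl = 2
lane  0: mask-off/ones ⇒ 0xffff
lane  1: and(0xb8,0xfe) ⇒ 0xb8
lane  2: tail/ones ⇒ 0xffff
lane  3: tail/ones ⇒ 0xffff

vd[3] = 65535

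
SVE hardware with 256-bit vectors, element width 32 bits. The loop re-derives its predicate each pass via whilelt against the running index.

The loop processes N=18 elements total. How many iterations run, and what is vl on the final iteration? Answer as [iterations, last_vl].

register lanes = 256/32 = 8
N=18: ⌈18/8⌉ = 3 iters; last vl = 18 − 2×8 = 2

[iterations, last_vl] = [3, 2]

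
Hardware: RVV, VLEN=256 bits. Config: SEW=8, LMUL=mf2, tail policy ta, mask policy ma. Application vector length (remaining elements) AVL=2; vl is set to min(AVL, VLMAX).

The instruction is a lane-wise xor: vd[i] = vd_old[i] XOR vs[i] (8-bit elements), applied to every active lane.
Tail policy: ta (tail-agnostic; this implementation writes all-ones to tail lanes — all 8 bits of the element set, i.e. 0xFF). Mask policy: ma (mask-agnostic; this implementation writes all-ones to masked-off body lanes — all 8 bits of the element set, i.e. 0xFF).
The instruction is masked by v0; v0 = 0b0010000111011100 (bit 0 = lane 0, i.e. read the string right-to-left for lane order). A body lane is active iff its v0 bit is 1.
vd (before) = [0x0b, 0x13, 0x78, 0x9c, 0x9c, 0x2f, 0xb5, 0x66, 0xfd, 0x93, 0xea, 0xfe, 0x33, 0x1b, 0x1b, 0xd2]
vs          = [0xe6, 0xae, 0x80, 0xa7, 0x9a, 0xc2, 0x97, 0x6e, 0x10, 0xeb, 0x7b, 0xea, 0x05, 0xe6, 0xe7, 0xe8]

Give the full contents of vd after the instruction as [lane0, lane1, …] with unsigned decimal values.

vd = [255, 255, 255, 255, 255, 255, 255, 255, 255, 255, 255, 255, 255, 255, 255, 255]

VLMAX = (256 × 1/2) / 8 = 16 lanes
AVL=2 ≤ VLMAX=16, so vl = 2
lane  0: mask-off/ones ⇒ 0xff
lane  1: mask-off/ones ⇒ 0xff
lane  2: tail/ones ⇒ 0xff
lane  3: tail/ones ⇒ 0xff
lane  4: tail/ones ⇒ 0xff
lane  5: tail/ones ⇒ 0xff
lane  6: tail/ones ⇒ 0xff
lane  7: tail/ones ⇒ 0xff
lane  8: tail/ones ⇒ 0xff
lane  9: tail/ones ⇒ 0xff
lane 10: tail/ones ⇒ 0xff
lane 11: tail/ones ⇒ 0xff
lane 12: tail/ones ⇒ 0xff
lane 13: tail/ones ⇒ 0xff
lane 14: tail/ones ⇒ 0xff
lane 15: tail/ones ⇒ 0xff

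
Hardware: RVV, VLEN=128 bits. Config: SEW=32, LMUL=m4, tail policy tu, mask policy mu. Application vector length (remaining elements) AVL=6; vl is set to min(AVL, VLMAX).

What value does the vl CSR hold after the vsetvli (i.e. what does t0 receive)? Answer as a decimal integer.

lanes per group: 128·4/32 = 16
vl = min(AVL, VLMAX) = min(6, 16) = 6

vl = 6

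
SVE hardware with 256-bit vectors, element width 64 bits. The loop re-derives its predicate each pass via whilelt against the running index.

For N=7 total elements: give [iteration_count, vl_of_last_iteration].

[iterations, last_vl] = [2, 3]

lane count: 256 div 64 = 4
7 elements at 4/iter → 2 passes, remainder 3 on the last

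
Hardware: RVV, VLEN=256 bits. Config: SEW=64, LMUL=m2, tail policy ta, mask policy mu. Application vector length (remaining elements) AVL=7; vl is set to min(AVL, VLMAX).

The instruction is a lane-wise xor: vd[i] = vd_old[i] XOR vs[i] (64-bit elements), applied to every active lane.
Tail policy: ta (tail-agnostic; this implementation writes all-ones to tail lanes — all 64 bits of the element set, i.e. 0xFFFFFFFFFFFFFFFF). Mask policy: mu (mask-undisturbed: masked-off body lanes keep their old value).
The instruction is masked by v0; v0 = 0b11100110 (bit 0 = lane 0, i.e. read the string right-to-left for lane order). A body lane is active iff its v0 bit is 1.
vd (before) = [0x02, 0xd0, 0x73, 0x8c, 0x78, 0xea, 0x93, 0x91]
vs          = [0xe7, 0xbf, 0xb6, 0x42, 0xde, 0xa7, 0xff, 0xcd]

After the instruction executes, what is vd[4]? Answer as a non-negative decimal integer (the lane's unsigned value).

vd[4] = 120

lanes per group: 256·2/64 = 8
AVL=7 ≤ VLMAX=8, so vl = 7
lane  0: mask-off/keep ⇒ 0x02
lane  1: xor(0xd0,0xbf) ⇒ 0x6f
lane  2: xor(0x73,0xb6) ⇒ 0xc5
lane  3: mask-off/keep ⇒ 0x8c
lane  4: mask-off/keep ⇒ 0x78
lane  5: xor(0xea,0xa7) ⇒ 0x4d
lane  6: xor(0x93,0xff) ⇒ 0x6c
lane  7: tail/ones ⇒ 0xffffffffffffffff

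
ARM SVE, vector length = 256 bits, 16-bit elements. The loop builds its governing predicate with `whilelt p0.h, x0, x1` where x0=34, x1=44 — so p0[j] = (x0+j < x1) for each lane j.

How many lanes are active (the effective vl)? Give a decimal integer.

256-bit reg / 16-bit elem → 16 lanes
p0[j] = (34+j < 44); true for j=0..9 → 10 lanes set

vl = 10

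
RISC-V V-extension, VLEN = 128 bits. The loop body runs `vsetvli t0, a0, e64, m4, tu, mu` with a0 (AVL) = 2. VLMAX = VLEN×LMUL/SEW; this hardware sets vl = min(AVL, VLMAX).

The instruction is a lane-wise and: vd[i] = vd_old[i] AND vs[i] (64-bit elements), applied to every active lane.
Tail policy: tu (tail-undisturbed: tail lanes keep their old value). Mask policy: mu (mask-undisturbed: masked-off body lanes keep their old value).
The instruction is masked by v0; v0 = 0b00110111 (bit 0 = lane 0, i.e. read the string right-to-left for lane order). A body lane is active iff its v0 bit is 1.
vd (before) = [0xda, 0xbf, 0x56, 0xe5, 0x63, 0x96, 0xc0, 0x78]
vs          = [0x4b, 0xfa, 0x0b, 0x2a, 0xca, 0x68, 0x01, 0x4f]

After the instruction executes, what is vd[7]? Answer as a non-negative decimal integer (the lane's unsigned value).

VLMAX = VLEN×LMUL/SEW = 128×4/64 = 8
vl ← min(2, 8) = 2
lane  0: and(0xda,0x4b) ⇒ 0x4a
lane  1: and(0xbf,0xfa) ⇒ 0xba
lane  2: tail/keep ⇒ 0x56
lane  3: tail/keep ⇒ 0xe5
lane  4: tail/keep ⇒ 0x63
lane  5: tail/keep ⇒ 0x96
lane  6: tail/keep ⇒ 0xc0
lane  7: tail/keep ⇒ 0x78

vd[7] = 120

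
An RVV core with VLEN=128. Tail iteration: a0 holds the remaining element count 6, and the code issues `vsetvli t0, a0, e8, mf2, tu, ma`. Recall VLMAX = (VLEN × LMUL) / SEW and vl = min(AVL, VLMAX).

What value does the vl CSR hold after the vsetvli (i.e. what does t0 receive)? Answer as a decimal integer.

vl = 6

VLMAX = VLEN×LMUL/SEW = 128×1/2/8 = 8
vl = min(AVL, VLMAX) = min(6, 8) = 6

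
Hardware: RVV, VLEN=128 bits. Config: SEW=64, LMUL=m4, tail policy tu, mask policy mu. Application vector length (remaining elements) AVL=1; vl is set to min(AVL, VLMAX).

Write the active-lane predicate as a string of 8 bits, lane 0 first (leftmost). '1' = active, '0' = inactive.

predicate = 10000000

VLMAX = (128 × 4) / 64 = 8 lanes
vl = min(AVL, VLMAX) = min(1, 8) = 1
bits (lane 0 leftmost): 10000000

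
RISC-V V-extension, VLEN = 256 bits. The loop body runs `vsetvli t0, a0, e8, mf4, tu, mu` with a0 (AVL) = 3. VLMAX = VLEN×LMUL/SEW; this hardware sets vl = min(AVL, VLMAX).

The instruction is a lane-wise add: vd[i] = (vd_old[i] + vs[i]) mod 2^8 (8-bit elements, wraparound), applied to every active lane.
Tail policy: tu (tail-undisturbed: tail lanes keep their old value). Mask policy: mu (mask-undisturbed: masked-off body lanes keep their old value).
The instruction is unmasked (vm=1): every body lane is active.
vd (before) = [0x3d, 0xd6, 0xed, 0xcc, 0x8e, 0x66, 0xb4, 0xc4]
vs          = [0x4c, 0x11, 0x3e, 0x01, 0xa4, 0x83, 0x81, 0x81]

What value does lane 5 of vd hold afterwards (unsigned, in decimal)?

vd[5] = 102

VLMAX = VLEN×LMUL/SEW = 256×1/4/8 = 8
vl = min(AVL, VLMAX) = min(3, 8) = 3
  i=0: add(0x3d,0x4c) → 137
  i=1: add(0xd6,0x11) → 231
  i=2: add(0xed,0x3e) → 43
  i=3: tail/keep → 204
  i=4: tail/keep → 142
  i=5: tail/keep → 102
  i=6: tail/keep → 180
  i=7: tail/keep → 196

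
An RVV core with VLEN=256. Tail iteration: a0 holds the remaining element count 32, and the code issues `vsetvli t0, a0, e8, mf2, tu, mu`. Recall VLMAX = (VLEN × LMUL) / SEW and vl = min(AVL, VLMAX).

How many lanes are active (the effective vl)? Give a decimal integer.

vl = 16

VLMAX = (256 × 1/2) / 8 = 16 lanes
vl ← min(32, 16) = 16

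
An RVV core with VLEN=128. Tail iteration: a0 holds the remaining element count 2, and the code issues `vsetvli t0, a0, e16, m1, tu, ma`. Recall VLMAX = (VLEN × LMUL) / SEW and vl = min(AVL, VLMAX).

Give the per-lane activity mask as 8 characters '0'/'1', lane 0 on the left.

VLMAX = VLEN×LMUL/SEW = 128×1/16 = 8
vl ← min(2, 8) = 2
bits (lane 0 leftmost): 11000000

predicate = 11000000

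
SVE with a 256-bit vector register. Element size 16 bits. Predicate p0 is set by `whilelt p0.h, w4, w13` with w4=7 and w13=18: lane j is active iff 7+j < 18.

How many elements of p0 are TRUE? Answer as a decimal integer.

vl = 11

register lanes = 256/16 = 16
active while 7+j < 18, i.e. j ∈ [0,11) capped at 16 ⇒ 11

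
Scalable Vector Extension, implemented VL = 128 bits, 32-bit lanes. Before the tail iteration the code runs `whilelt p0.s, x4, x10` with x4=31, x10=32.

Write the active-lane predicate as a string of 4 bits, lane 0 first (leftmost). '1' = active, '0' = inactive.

predicate = 1000

lane count: 128 div 32 = 4
p0[j] = (31+j < 32); true for j=0..0 → 1 lanes set
bits (lane 0 leftmost): 1000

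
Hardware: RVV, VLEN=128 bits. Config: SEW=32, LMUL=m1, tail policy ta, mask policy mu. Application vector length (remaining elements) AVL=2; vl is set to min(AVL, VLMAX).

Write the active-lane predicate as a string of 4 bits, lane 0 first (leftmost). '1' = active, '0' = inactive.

VLMAX = VLEN×LMUL/SEW = 128×1/32 = 4
vl = min(AVL, VLMAX) = min(2, 4) = 2
bits (lane 0 leftmost): 1100

predicate = 1100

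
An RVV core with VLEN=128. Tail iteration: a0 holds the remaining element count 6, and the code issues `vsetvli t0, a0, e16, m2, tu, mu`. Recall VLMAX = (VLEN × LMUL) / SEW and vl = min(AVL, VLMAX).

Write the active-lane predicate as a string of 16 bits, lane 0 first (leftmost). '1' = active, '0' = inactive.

VLMAX = (128 × 2) / 16 = 16 lanes
AVL=6 ≤ VLMAX=16, so vl = 6
bits (lane 0 leftmost): 1111110000000000

predicate = 1111110000000000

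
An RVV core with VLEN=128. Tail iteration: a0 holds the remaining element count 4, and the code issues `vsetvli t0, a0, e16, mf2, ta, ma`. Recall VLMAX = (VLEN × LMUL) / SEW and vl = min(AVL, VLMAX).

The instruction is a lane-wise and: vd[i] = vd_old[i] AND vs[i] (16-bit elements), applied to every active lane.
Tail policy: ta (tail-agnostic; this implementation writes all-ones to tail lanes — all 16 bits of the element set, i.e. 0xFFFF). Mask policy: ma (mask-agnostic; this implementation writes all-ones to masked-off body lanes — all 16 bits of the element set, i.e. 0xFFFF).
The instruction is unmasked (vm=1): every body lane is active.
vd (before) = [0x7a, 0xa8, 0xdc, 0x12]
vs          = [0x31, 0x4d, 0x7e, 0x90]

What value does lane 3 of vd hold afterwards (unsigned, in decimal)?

vd[3] = 16

VLMAX = VLEN×LMUL/SEW = 128×1/2/16 = 4
vl = min(AVL, VLMAX) = min(4, 4) = 4
  i=0: and(0x7a,0x31) → 48
  i=1: and(0xa8,0x4d) → 8
  i=2: and(0xdc,0x7e) → 92
  i=3: and(0x12,0x90) → 16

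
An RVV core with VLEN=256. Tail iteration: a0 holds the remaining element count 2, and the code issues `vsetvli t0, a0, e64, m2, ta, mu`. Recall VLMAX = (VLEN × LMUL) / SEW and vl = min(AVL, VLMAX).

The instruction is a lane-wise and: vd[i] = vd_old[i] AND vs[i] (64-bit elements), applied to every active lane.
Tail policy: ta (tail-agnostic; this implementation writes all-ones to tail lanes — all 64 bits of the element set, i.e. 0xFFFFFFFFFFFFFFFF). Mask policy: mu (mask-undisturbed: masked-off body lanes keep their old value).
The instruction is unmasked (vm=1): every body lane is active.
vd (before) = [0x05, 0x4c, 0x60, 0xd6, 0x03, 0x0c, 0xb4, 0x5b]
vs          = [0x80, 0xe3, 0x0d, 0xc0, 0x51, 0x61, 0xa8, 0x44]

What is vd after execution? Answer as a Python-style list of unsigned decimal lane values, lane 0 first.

vd = [0, 64, 18446744073709551615, 18446744073709551615, 18446744073709551615, 18446744073709551615, 18446744073709551615, 18446744073709551615]

lanes per group: 256·2/64 = 8
AVL=2 ≤ VLMAX=8, so vl = 2
[0] and(0x05,0x80) = 0x00
[1] and(0x4c,0xe3) = 0x40
[2] tail/ones = 0xffffffffffffffff
[3] tail/ones = 0xffffffffffffffff
[4] tail/ones = 0xffffffffffffffff
[5] tail/ones = 0xffffffffffffffff
[6] tail/ones = 0xffffffffffffffff
[7] tail/ones = 0xffffffffffffffff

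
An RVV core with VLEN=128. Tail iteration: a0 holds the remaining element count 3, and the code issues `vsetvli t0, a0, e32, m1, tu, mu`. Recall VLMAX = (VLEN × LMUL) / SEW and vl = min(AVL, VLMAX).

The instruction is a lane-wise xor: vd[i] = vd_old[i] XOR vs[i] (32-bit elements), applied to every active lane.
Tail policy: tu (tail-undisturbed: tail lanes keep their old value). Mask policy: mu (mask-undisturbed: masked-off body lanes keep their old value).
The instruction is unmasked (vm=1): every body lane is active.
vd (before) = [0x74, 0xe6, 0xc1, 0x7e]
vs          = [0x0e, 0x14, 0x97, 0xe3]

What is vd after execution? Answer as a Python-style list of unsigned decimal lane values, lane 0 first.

lanes per group: 128·1/32 = 4
vl ← min(3, 4) = 3
[0] xor(0x74,0x0e) = 0x7a
[1] xor(0xe6,0x14) = 0xf2
[2] xor(0xc1,0x97) = 0x56
[3] tail/keep = 0x7e

vd = [122, 242, 86, 126]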